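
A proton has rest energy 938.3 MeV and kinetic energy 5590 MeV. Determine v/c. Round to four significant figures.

γ = 1 + K/(mc²) = 1 + 5590/938.3 = 6.9576.
β = √(1 − 1/γ²) = √(1 − 0.0206577) = √0.9793423 = 0.9896.

0.9896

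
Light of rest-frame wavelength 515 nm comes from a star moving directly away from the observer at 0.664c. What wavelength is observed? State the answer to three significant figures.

Relativistic Doppler for wavelength: λ_obs = λ_src · √((1+β)/(1−β)).
With β = 0.664: factor = √(1.664/0.336) = 2.2254.
λ_obs = 515 × 2.2254 = 1150 nm.

1150 nm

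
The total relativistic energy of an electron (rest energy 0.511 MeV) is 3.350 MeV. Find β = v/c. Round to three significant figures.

0.988

γ = E/(mc²) = 3.350/0.511 = 6.5558.
β = √(1 − 1/γ²) = √(1 − 0.0232674) = √0.9767326 = 0.988.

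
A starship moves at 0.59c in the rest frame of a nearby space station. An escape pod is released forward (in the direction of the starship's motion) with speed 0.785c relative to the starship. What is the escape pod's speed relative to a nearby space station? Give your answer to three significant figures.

Relativistic velocity addition: u = (u' + v)/(1 + u'v/c²), with u' = 0.785c and v = 0.59c.
Numerator: 0.785 + 0.59 = 1.375. Denominator: 1 + (0.785)(0.59) = 1.46315.
u = 1.375/1.46315 = 0.93975, so the speed is 0.940c.

0.940c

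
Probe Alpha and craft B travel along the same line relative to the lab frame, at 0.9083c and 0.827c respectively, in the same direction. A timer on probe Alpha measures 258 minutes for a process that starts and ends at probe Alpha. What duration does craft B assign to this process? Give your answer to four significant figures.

The velocity of probe Alpha relative to craft B is (0.9083 − 0.827)c / (1 − 0.9083×0.827) = 0.32672c; relative speed 0.32672c.
γ for this relative speed: γ = 1/√(1 − 0.106746) = 1.0581.
The clock on probe Alpha records proper time, so craft B measures Δt = γΔτ = 1.0581 × 258 = 273.0 minutes.

273.0 minutes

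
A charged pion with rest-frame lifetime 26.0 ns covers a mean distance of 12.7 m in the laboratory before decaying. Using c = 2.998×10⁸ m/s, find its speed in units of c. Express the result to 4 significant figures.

0.8523c

d = βγcτ ⇒ βγ = d/(cτ) = 12.70 m / (7.7948 m) = 1.6293.
β = (βγ)/√(1+(βγ)²) = 1.6293/√3.65462 = 0.8523.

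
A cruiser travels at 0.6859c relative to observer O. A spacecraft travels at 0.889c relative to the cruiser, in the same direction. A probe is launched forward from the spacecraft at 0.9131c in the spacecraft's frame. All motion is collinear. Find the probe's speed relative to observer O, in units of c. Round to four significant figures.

0.9990c

First combine the probe and spacecraft (S''→S'): u₁ = (0.9131 + 0.889)/(1 + 0.9131×0.889) = 1.8021/1.8117459 = 0.99468.
Then combine with the cruiser (S'→S): u = (0.99468 + 0.6859)/(1 + 0.99468×0.6859) = 1.68058/1.682251012 = 0.99901.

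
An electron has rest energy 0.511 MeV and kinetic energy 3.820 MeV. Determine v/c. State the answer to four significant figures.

K = (γ−1)mc², so γ = 1 + 3.820/0.511 = 8.4755.
Then v/c = √(1 − γ⁻²) = √(1 − 0.013921) = √0.986079 = 0.9930.

0.9930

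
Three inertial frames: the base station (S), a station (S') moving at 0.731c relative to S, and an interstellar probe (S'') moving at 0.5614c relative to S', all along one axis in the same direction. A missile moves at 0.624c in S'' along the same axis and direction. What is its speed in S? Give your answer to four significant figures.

0.9800c

Apply u = (u'+v)/(1+u'v) twice. Missile in the station frame: (0.624+0.5614)/(1+0.624·0.5614) = 1.1854/1.3503136 = 0.87787c.
That velocity, transformed to the rest frame of the base station: (0.87787+0.731)/(1+0.87787·0.731) = 1.60887/1.64172297 = 0.97999c.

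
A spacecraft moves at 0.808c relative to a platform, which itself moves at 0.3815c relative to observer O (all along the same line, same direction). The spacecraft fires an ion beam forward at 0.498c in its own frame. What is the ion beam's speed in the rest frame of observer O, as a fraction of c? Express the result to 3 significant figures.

0.969c

First combine the ion beam and spacecraft (S''→S'): u₁ = (0.498 + 0.808)/(1 + 0.498×0.808) = 1.306/1.402384 = 0.93127.
Then combine with the platform (S'→S): u = (0.93127 + 0.3815)/(1 + 0.93127×0.3815) = 1.31277/1.355279505 = 0.96863.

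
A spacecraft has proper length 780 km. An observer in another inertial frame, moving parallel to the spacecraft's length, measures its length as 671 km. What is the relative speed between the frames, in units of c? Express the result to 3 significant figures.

Length contraction gives γ = L₀/L = 780/671 = 1.1624.
β = √(1 − 1/γ²) = √0.259903 = 0.510.

0.510c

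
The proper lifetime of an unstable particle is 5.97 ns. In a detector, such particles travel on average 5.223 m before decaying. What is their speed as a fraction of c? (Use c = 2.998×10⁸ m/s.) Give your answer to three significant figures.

0.946c

Lab distance = (lab lifetime)·v = γτ·βc, so βγ = d/(cτ) = 5.223/(2.998×10⁸ × 5.970×10^-9) = 2.9182.
With βγ = 2.9182: γ² = 1 + (βγ)² = 9.51589, and β = (βγ)/γ = 2.9182/3.08478 = 0.946.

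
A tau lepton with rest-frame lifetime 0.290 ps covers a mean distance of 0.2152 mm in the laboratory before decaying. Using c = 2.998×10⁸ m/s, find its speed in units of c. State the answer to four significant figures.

0.9272c

Let x = d/(cτ) = 2.152×10^-4 m / (2.998×10⁸ m/s × 2.900×10^-13 s) = 2.4752. Since d = βγcτ, x = βγ = β/√(1−β²).
Solving: β² = x²/(1+x²) = 6.12662/7.12662 = 0.859681, so β = 0.9272.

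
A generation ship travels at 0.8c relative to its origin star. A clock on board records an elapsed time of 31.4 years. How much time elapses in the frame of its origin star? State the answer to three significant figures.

52.3 years

γ = 1/√(1 − β²) = 1/√(1 − 0.64) = 1/√0.36 = 1/0.6 = 1.6667.
The onboard clock measures proper time, so the interval in the rest frame of its origin star is dilated: Δt = γ·Δτ = 1.6667 × 31.4 years = 52.3 years.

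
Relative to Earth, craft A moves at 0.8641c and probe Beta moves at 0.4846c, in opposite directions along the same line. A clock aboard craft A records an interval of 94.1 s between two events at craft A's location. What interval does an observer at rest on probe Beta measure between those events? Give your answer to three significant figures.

Speed of craft A in probe Beta's frame: u = (v_A + v_B)/(1 + v_A v_B/c²) = (0.8641 + 0.4846)/(1 + 0.8641×0.4846) = 1.3487/1.41874286 = 0.95063; |u| = 0.95063c.
At |u| = 0.95063c, γ = (1 − 0.903697)^(−1/2) = 3.2224.
The clock on craft A records proper time, so probe Beta measures Δt = γΔτ = 3.2224 × 94.1 = 303 s.

303 s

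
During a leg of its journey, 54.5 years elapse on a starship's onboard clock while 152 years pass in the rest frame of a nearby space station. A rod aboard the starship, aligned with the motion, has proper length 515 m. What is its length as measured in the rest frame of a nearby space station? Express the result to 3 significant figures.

185 m

The time-dilation ratio gives γ = 152/54.5 = 2.78899.
The rod contracts by the same γ: 515 m / 2.78899 = 185 m.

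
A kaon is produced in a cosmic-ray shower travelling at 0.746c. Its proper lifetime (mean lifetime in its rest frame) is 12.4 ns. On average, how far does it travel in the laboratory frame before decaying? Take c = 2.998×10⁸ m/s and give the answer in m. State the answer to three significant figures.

With β = 0.746, γ = 1/√(1 − 0.746²) = 1/√0.443484 = 1.5016.
Lab-frame lifetime: Δt = γτ = 1.5016 × 12.4 ns = 18.62 ns.
Distance: d = vΔt = 0.746 × 2.998×10⁸ m/s × 1.8620×10^-8 s = 4.16 m.

4.16 m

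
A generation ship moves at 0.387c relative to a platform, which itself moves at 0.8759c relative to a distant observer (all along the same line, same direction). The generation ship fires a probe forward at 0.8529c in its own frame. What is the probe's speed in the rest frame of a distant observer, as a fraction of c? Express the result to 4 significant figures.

Apply u = (u'+v)/(1+u'v) twice. Probe in the platform frame: (0.8529+0.387)/(1+0.8529·0.387) = 1.2399/1.3300723 = 0.9322c.
That velocity, transformed to the rest frame of a distant observer: (0.9322+0.8759)/(1+0.9322·0.8759) = 1.8081/1.81651398 = 0.99537c.

0.9954c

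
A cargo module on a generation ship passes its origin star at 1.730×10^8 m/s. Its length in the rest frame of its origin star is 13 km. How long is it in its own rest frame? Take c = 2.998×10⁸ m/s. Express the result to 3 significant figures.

β = v/c = (1.730×10^8 m/s)/(2.998×10⁸ m/s) = 0.577051.
β² = 0.3329879, so γ = 1/√0.6670121 = 1.2244.
Proper length: L₀ = γ·L = 1.2244 × 13 = 15.9 km.

15.9 km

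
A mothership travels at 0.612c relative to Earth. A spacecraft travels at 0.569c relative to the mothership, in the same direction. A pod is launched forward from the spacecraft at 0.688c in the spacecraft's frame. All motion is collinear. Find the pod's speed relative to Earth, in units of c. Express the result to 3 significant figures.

Compose velocities in two stages. Stage 1 (into S'): u₁ = (0.688+0.569)/(1+0.688×0.569) = 0.90336.
Stage 2 (into S): u = (0.90336+0.612)/(1+0.90336×0.612) = 0.97585, so the speed is 0.976c.

0.976c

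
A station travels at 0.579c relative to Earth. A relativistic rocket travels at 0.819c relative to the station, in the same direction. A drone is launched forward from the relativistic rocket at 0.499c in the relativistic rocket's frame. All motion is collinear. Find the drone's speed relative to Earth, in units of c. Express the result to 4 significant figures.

Apply u = (u'+v)/(1+u'v) twice. Drone in the station frame: (0.499+0.819)/(1+0.499·0.819) = 1.318/1.408681 = 0.93563c.
That velocity, transformed to the rest frame of Earth: (0.93563+0.579)/(1+0.93563·0.579) = 1.51463/1.54172977 = 0.98242c.

0.9824c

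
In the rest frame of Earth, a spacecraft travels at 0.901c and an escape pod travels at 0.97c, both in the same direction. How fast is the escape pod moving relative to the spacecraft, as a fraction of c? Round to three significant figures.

Transform to the spacecraft's frame: u' = (u − v)/(1 − uv/c²).
u' = (0.97 − 0.901)/(1 − 0.97×0.901) = 0.069/0.12603 = 0.54749.
Speed in the spacecraft's frame: 0.547c (in the same direction).

0.547c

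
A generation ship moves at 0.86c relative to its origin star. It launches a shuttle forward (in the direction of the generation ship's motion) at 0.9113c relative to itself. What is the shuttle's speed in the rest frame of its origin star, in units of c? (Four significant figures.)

Relativistic velocity addition: u = (u' + v)/(1 + u'v/c²), with u' = 0.9113c and v = 0.86c.
Numerator: 0.9113 + 0.86 = 1.7713. Denominator: 1 + (0.9113)(0.86) = 1.783718.
u = 1.7713/1.783718 = 0.99304, so the speed is 0.9930c.

0.9930c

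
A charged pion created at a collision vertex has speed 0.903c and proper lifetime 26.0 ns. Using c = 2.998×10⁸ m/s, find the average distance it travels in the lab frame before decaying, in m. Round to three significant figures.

16.4 m

With β = 0.903, γ = 1/√(1 − 0.903²) = 1/√0.184591 = 2.3275.
Lab-frame lifetime: Δt = γτ = 2.3275 × 26.0 ns = 60.515 ns.
Distance: d = vΔt = 0.903 × 2.998×10⁸ m/s × 6.0515×10^-8 s = 16.4 m.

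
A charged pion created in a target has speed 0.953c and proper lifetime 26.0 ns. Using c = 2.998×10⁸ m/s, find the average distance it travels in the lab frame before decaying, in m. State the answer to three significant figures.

24.5 m

β² = 0.908209, so γ = 1/√0.091791 = 3.3007.
Lab-frame lifetime: Δt = γτ = 3.3007 × 26.0 ns = 85.818 ns.
Distance: d = vΔt = 0.953 × 2.998×10⁸ m/s × 8.5818×10^-8 s = 24.5 m.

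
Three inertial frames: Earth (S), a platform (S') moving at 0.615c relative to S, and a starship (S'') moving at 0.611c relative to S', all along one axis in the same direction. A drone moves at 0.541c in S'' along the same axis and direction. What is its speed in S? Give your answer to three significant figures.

0.966c

Apply u = (u'+v)/(1+u'v) twice. Drone in the platform frame: (0.541+0.611)/(1+0.541·0.611) = 1.152/1.330551 = 0.86581c.
That velocity, transformed to the rest frame of Earth: (0.86581+0.615)/(1+0.86581·0.615) = 1.48081/1.53247315 = 0.96629c.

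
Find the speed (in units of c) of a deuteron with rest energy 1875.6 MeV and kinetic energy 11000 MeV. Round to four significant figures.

0.9893c

γ = 1 + K/(mc²) = 1 + 11000/1875.6 = 6.8648.
β = √(1 − 1/γ²) = √(1 − 0.0212199) = √0.9787801 = 0.9893.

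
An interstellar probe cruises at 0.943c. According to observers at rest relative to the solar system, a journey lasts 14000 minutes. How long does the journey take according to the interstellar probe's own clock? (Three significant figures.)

Lorentz factor: γ = (1 − 0.889249)^(−1/2) = 3.0049.
The interstellar probe's clock runs slow as seen from the solar system, so Δτ = Δt/γ = 14000/3.0049 = 4660 minutes.

4660 minutes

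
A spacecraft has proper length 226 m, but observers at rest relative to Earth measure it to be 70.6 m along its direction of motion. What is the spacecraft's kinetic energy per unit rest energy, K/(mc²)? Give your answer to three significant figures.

From L = L₀/γ: γ = 226/70.6 = 3.20113.
Since K = (γ−1)mc², K/(mc²) = 3.20113 − 1 = 2.20.

2.20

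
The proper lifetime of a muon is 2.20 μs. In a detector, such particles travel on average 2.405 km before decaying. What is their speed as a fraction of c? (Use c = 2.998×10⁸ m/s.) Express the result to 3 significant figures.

0.964c

Let x = d/(cτ) = 2405 m / (2.998×10⁸ m/s × 2.200×10^-6 s) = 3.6464. Since d = βγcτ, x = βγ = β/√(1−β²).
Solving: β² = x²/(1+x²) = 13.2962/14.2962 = 0.930051, so β = 0.964.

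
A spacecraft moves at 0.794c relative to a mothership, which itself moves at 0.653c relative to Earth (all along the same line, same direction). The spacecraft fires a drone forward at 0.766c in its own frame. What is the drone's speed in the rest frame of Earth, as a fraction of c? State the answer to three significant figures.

Compose velocities in two stages. Stage 1 (into S'): u₁ = (0.766+0.794)/(1+0.766×0.794) = 0.97003.
Stage 2 (into S): u = (0.97003+0.653)/(1+0.97003×0.653) = 0.99363, so the speed is 0.994c.

0.994c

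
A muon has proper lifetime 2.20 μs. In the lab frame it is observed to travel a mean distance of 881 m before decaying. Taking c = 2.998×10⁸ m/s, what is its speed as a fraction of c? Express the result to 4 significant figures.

0.8005c

d = βγcτ ⇒ βγ = d/(cτ) = 881.0 m / (659.56 m) = 1.3357.
β = (βγ)/√(1+(βγ)²) = 1.3357/√2.78409 = 0.8005.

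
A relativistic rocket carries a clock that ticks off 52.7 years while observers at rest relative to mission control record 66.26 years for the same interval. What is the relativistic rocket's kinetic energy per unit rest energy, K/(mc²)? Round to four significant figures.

γ = Δt/Δτ = 66.26/52.7 = 1.25731.
Since K = (γ−1)mc², K/(mc²) = 1.25731 − 1 = 0.2573.

0.2573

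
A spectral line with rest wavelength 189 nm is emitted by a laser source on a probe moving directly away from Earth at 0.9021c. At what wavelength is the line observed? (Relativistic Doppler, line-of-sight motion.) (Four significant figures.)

833.1 nm

Relativistic Doppler for wavelength: λ_obs = λ_src · √((1+β)/(1−β)).
With β = 0.9021: factor = √(1.9021/0.0979) = 4.4078.
λ_obs = 189 × 4.4078 = 833.1 nm.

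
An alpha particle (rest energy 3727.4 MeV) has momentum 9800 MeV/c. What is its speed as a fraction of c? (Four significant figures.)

βγ = pc/(mc²) = 9800/3727.4 = 2.6292.
Since γ² = 1 + (βγ)² = 7.91269, γ = √7.91269 = 2.81295, and β = (βγ)/γ = 2.6292/2.81295 = 0.9347.

0.9347c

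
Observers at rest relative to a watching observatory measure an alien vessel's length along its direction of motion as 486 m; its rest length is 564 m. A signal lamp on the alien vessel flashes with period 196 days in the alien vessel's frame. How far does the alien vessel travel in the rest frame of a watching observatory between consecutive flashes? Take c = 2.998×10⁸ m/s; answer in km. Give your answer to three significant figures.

From L = L₀/γ: γ = 564/486 = 1.16049.
β = √(1 − 1/γ²) = 0.50741. Lab-frame period = γτ = 1.16049×196 days = 227.46 days. Distance = βc × γτ = 0.50741 × 2.998×10⁸ m/s × 19652544 s = 2.9896×10^15 m = 2.99×10^12 km.

2.99×10^12 km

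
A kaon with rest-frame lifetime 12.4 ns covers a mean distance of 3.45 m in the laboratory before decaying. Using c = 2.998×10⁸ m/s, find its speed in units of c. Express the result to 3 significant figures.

d = βγcτ ⇒ βγ = d/(cτ) = 3.450 m / (3.71752 m) = 0.92804.
β = (βγ)/√(1+(βγ)²) = 0.92804/√1.861258 = 0.680.

0.680c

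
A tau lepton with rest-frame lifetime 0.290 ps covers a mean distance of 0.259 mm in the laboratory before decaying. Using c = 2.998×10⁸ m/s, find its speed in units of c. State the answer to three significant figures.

0.948c

Let x = d/(cτ) = 2.590×10^-4 m / (2.998×10⁸ m/s × 2.900×10^-13 s) = 2.979. Since d = βγcτ, x = βγ = β/√(1−β²).
Solving: β² = x²/(1+x²) = 8.87444/9.87444 = 0.898728, so β = 0.948.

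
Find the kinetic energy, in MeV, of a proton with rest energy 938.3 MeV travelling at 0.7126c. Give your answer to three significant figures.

γ = 1/√(1 − β²) = 1/√(1 − 0.50779876) = 1/√0.49220124 = 1/0.701571 = 1.42537.
Kinetic energy: K = (γ − 1)mc² = (1.42537 − 1) × 938.3 MeV = 0.42537 × 938.3 = 399 MeV.

399 MeV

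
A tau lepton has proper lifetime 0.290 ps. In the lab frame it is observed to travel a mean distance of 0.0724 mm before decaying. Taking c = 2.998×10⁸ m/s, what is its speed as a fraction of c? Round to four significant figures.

d = βγcτ ⇒ βγ = d/(cτ) = 7.240×10^-5 m / (8.6942×10^-5 m) = 0.83274.
β = (βγ)/√(1+(βγ)²) = 0.83274/√1.693456 = 0.6399.

0.6399c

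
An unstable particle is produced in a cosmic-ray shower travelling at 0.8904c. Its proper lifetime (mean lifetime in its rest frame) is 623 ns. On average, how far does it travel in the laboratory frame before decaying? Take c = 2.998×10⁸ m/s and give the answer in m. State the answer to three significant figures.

365 m

With β = 0.8904, γ = 1/√(1 − 0.8904²) = 1/√0.20718784 = 2.1969.
Lab-frame lifetime: Δt = γτ = 2.1969 × 623 ns = 1368.7 ns.
Distance: d = vΔt = 0.8904 × 2.998×10⁸ m/s × 1.3687×10^-6 s = 365 m.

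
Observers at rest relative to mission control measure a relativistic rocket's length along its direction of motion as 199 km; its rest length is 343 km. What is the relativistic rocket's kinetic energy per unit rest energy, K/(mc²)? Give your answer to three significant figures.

From L = L₀/γ: γ = 343/199 = 1.72362.
Since K = (γ−1)mc², K/(mc²) = 1.72362 − 1 = 0.724.

0.724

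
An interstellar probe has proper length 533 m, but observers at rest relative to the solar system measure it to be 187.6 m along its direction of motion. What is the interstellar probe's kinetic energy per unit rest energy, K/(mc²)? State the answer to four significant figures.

1.841

γ = L₀/L = 533/187.6 = 2.84115.
K/(mc²) = γ − 1 = 2.84115 − 1 = 1.841.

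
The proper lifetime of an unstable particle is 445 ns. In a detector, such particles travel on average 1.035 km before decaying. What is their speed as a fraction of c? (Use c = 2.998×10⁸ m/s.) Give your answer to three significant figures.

Lab distance = (lab lifetime)·v = γτ·βc, so βγ = d/(cτ) = 1035/(2.998×10⁸ × 4.450×10^-7) = 7.758.
With βγ = 7.758: γ² = 1 + (βγ)² = 61.1866, and β = (βγ)/γ = 7.758/7.82219 = 0.992.

0.992c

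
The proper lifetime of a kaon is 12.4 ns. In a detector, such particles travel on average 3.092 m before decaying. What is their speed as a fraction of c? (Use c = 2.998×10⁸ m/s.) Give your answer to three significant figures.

0.639c

Lab distance = (lab lifetime)·v = γτ·βc, so βγ = d/(cτ) = 3.092/(2.998×10⁸ × 1.240×10^-8) = 0.83174.
With βγ = 0.83174: γ² = 1 + (βγ)² = 1.691791, and β = (βγ)/γ = 0.83174/1.30069 = 0.639.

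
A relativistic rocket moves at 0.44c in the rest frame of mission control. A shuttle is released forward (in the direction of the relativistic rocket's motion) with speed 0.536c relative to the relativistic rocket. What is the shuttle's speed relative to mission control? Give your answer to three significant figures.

In units of c, u = (u' + v)/(1 + u'v) with u' = 0.536 and v = 0.44.
Numerator: 0.536 + 0.44 = 0.976. Denominator: 1 + (0.536)(0.44) = 1.23584.
u = 0.976/1.23584 = 0.78975, so the speed is 0.790c.

0.790c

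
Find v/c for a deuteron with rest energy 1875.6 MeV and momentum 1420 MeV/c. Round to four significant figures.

pc/(mc²) = 1420/1875.6 = 0.75709 = βγ = β/√(1−β²).
So β² = x²/(1 + x²) with x = 0.75709: x² = 0.573185, β² = 0.573185/1.573185 = 0.364347, β = 0.6036.

0.6036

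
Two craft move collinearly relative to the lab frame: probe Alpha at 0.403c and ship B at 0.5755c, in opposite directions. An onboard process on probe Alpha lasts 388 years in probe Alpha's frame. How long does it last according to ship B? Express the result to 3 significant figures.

639 years

Transform probe Alpha's velocity into ship B's frame: (0.403 + 0.5755)/(1 + 0.403·0.5755) = 0.9785/1.2319265, so the relative speed is 0.79428c.
γ for this relative speed: γ = 1/√(1 − 0.630881) = 1.646.
The clock on probe Alpha records proper time, so ship B measures Δt = γΔτ = 1.646 × 388 = 639 years.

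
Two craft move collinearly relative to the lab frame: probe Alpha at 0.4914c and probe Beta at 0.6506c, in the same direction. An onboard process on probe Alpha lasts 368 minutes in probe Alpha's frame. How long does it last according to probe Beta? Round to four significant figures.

The velocity of probe Alpha relative to probe Beta is (0.4914 − 0.6506)c / (1 − 0.4914×0.6506) = −0.23402c; relative speed 0.23402c.
γ for this relative speed: γ = 1/√(1 − 0.0547654) = 1.0286.
The clock on probe Alpha records proper time, so probe Beta measures Δt = γΔτ = 1.0286 × 368 = 378.5 minutes.

378.5 minutes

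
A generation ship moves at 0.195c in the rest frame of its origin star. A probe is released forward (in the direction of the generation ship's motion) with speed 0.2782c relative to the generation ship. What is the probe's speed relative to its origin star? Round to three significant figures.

Relativistic velocity addition: u = (u' + v)/(1 + u'v/c²), with u' = 0.2782c and v = 0.195c.
Numerator: 0.2782 + 0.195 = 0.4732. Denominator: 1 + (0.2782)(0.195) = 1.054249.
u = 0.4732/1.054249 = 0.44885, so the speed is 0.449c.

0.449c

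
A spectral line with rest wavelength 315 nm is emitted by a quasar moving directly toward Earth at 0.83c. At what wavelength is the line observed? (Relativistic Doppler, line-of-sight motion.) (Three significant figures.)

96.0 nm

Relativistic Doppler for wavelength: λ_obs = λ_src · √((1−β)/(1+β)).
With β = 0.83: factor = √(0.17/1.83) = 0.30479.
λ_obs = 315 × 0.30479 = 96.0 nm.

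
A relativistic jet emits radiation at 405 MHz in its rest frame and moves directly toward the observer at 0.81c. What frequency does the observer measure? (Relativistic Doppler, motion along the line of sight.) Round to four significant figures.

Relativistic Doppler (source moving toward): f_obs = f_src · √((1+β)/(1−β)).
With β = 0.81: factor = √(1.81/0.19) = 3.0865.
f_obs = 405 × 3.0865 = 1250 MHz.

1250 MHz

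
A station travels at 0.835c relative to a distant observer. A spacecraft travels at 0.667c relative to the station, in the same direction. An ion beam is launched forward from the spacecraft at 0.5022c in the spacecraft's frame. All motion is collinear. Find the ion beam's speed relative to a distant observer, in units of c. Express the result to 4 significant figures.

Apply u = (u'+v)/(1+u'v) twice. Ion beam in the station frame: (0.5022+0.667)/(1+0.5022·0.667) = 1.1692/1.3349674 = 0.87583c.
That velocity, transformed to the rest frame of a distant observer: (0.87583+0.835)/(1+0.87583·0.835) = 1.71083/1.73131805 = 0.98817c.

0.9882c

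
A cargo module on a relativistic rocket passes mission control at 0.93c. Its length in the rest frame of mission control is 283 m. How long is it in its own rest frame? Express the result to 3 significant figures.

β² = 0.8649, so γ = 1/√0.1351 = 2.7206.
Proper length: L₀ = γ·L = 2.7206 × 283 = 770 m.

770 m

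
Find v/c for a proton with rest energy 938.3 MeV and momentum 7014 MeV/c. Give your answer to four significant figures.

0.9912

βγ = pc/(mc²) = 7014/938.3 = 7.4752.
Since γ² = 1 + (βγ)² = 56.8786, γ = √56.8786 = 7.54179, and β = (βγ)/γ = 7.4752/7.54179 = 0.9912.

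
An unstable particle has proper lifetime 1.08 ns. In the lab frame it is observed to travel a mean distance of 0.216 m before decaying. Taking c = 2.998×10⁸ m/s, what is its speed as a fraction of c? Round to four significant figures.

0.5550c

d = βγcτ ⇒ βγ = d/(cτ) = 0.2160 m / (0.323784 m) = 0.66711.
β = (βγ)/√(1+(βγ)²) = 0.66711/√1.445036 = 0.5550.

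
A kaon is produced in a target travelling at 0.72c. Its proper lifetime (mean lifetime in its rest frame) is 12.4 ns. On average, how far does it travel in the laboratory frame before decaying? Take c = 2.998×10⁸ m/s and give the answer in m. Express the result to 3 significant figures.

With β = 0.72, γ = 1/√(1 − 0.72²) = 1/√0.4816 = 1.441.
Lab-frame lifetime: Δt = γτ = 1.441 × 12.4 ns = 17.868 ns.
Distance: d = vΔt = 0.72 × 2.998×10⁸ m/s × 1.7868×10^-8 s = 3.86 m.

3.86 m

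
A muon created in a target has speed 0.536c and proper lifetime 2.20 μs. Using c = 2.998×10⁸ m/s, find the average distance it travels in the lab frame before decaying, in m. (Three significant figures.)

419 m

γ = 1/√(1 − β²) = 1/√(1 − 0.287296) = 1/√0.712704 = 1/0.844218 = 1.1845.
Lab-frame lifetime: Δt = γτ = 1.1845 × 2.20 μs = 2.6059 μs.
Distance: d = vΔt = 0.536 × 2.998×10⁸ m/s × 2.6059×10^-6 s = 419 m.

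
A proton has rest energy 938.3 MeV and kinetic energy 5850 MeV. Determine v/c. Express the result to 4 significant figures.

0.9904

γ = 1 + K/(mc²) = 1 + 5850/938.3 = 7.2347.
β = √(1 − 1/γ²) = √(1 − 0.0191055) = √0.9808945 = 0.9904.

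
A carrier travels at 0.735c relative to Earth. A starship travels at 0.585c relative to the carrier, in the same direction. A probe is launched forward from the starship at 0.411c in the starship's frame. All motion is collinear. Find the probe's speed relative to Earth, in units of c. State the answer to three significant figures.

0.967c

First combine the probe and starship (S''→S'): u₁ = (0.411 + 0.585)/(1 + 0.411×0.585) = 0.996/1.240435 = 0.80294.
Then combine with the carrier (S'→S): u = (0.80294 + 0.735)/(1 + 0.80294×0.735) = 1.53794/1.5901609 = 0.96716.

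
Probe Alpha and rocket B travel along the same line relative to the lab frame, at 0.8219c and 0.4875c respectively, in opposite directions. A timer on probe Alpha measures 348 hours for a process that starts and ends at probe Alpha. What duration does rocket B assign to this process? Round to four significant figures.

The velocity of probe Alpha relative to rocket B is (0.8219 + 0.4875)c / (1 + 0.8219×0.4875) = 0.93483c; relative speed 0.93483c.
At |u| = 0.93483c, γ = (1 − 0.873907)^(−1/2) = 2.8161.
The clock on probe Alpha records proper time, so rocket B measures Δt = γΔτ = 2.8161 × 348 = 980.0 hours.

980.0 hours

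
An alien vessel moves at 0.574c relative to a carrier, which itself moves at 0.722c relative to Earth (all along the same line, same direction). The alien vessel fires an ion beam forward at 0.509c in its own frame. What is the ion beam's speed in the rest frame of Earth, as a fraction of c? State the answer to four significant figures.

Compose velocities in two stages. Stage 1 (into S'): u₁ = (0.509+0.574)/(1+0.509×0.574) = 0.83813.
Stage 2 (into S): u = (0.83813+0.722)/(1+0.83813×0.722) = 0.97196, so the speed is 0.9720c.

0.9720c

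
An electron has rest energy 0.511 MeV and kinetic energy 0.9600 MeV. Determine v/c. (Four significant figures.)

K = (γ−1)mc², so γ = 1 + 0.9600/0.511 = 2.8787.
Then v/c = √(1 − γ⁻²) = √(1 − 0.120672) = √0.879328 = 0.9377.

0.9377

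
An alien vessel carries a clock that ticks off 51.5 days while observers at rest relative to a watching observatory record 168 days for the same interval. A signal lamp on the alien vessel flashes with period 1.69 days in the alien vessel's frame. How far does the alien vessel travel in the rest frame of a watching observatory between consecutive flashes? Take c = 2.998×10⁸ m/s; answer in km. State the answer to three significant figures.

1.36×10^11 km

From Δt = γΔτ: γ = 168/51.5 = 3.26214.
β = √(1 − 1/γ²) = 0.95186. Lab-frame period = γτ = 3.26214×1.69 days = 5.513 days. Distance = βc × γτ = 0.95186 × 2.998×10⁸ m/s × 476323.2 s = 1.3593×10^14 m = 1.36×10^11 km.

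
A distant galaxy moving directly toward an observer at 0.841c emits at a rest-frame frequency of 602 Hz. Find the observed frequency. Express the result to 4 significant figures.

Relativistic Doppler (source moving toward): f_obs = f_src · √((1+β)/(1−β)).
With β = 0.841: factor = √(1.841/0.159) = 3.4027.
f_obs = 602 × 3.4027 = 2048 Hz.

2048 Hz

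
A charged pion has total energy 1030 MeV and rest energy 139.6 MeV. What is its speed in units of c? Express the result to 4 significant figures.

Total energy E = γmc² gives γ = 1030/139.6 = 7.3782.
Hence β = √(1 − 1/γ²) = √(1 − 0.0183696) = √0.9816304 = 0.9908.

0.9908c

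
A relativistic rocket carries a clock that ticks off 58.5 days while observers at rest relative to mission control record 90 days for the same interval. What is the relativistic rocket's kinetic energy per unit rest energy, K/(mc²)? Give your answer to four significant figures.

0.5385

The time-dilation ratio gives γ = 90/58.5 = 1.53846.
K/(mc²) = γ − 1 = 1.53846 − 1 = 0.5385.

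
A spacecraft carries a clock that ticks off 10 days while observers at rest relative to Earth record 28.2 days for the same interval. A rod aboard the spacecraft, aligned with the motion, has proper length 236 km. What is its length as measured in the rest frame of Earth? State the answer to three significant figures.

From Δt = γΔτ: γ = 28.2/10 = 2.82.
L = L₀/γ = 236/2.82 = 83.7 km.

83.7 km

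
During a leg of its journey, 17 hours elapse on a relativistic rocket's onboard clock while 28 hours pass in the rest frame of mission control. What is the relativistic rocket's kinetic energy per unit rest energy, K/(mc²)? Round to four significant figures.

From Δt = γΔτ: γ = 28/17 = 1.64706.
Since K = (γ−1)mc², K/(mc²) = 1.64706 − 1 = 0.6471.

0.6471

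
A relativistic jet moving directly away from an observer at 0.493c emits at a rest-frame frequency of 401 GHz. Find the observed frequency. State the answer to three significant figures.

Relativistic Doppler (source moving away): f_obs = f_src · √((1−β)/(1+β)).
With β = 0.493: factor = √(0.507/1.493) = 0.58274.
f_obs = 401 × 0.58274 = 234 GHz.

234 GHz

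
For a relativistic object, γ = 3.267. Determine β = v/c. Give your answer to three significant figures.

β = √(1 − 1/γ²) = √(1 − 1/10.673289) = √0.906308 = 0.952.

0.952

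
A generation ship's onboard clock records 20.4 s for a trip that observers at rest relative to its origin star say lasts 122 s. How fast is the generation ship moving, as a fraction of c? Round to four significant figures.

0.9859c

γ = Δt/Δτ = 122/20.4 = 5.9804.
β = √(1 − 1/γ²) = √(1 − 0.0279602) = √0.9720398 = 0.9859.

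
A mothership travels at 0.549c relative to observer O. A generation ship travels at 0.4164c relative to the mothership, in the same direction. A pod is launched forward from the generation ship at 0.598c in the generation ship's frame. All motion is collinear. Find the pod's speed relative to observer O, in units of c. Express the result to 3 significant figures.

0.941c

Compose velocities in two stages. Stage 1 (into S'): u₁ = (0.598+0.4164)/(1+0.598×0.4164) = 0.81217.
Stage 2 (into S): u = (0.81217+0.549)/(1+0.81217×0.549) = 0.94141, so the speed is 0.941c.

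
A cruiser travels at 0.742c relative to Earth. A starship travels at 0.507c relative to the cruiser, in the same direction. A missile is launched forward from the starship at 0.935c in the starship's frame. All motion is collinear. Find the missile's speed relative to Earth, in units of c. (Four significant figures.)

0.9968c

Compose velocities in two stages. Stage 1 (into S'): u₁ = (0.935+0.507)/(1+0.935×0.507) = 0.97826.
Stage 2 (into S): u = (0.97826+0.742)/(1+0.97826×0.742) = 0.99675, so the speed is 0.9968c.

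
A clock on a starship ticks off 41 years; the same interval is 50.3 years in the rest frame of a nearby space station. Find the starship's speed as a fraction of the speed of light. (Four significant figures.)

0.5793c

γ = Δt/Δτ = 50.3/41 = 1.2268.
β = √(1 − 1/γ²) = √(1 − 0.664435) = √0.335565 = 0.5793.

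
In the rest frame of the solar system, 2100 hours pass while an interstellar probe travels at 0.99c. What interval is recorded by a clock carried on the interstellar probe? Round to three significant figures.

296 hours

β² = 0.9801, so γ = 1/√0.0199 = 7.0888.
The moving clock records proper time: Δτ = Δt/γ = 2100/7.0888 = 296 hours.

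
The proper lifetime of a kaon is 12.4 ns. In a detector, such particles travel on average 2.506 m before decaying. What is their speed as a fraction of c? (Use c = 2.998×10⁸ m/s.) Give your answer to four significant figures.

0.5590c

Let x = d/(cτ) = 2.506 m / (2.998×10⁸ m/s × 1.240×10^-8 s) = 0.67411. Since d = βγcτ, x = βγ = β/√(1−β²).
Solving: β² = x²/(1+x²) = 0.454424/1.454424 = 0.312443, so β = 0.5590.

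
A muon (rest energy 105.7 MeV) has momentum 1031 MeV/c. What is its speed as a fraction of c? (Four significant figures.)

0.9948c

βγ = pc/(mc²) = 1031/105.7 = 9.754.
Since γ² = 1 + (βγ)² = 96.1405, γ = √96.1405 = 9.80513, and β = (βγ)/γ = 9.754/9.80513 = 0.9948.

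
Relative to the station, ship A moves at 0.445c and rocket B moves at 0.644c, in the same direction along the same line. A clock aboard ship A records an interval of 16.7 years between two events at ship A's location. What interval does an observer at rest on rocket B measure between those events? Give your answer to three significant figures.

17.4 years

The velocity of ship A relative to rocket B is (0.445 − 0.644)c / (1 − 0.445×0.644) = −0.27894c; relative speed 0.27894c.
At |u| = 0.27894c, γ = (1 − 0.0778075)^(−1/2) = 1.0413.
Ship A's interval is proper; time dilation gives Δt_B = γΔτ = 1.0413 × 16.7 years = 17.4 years.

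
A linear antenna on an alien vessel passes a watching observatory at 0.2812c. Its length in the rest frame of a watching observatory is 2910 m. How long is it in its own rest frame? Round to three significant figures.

γ = 1/√(1 − β²) = 1/√(1 − 0.07907344) = 1/√0.92092656 = 1/0.959649 = 1.042.
Proper length: L₀ = γ·L = 1.042 × 2910 = 3030 m.

3030 m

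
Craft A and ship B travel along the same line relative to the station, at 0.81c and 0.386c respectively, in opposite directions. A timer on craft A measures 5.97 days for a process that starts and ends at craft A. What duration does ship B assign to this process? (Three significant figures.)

Speed of craft A in ship B's frame: u = (v_A + v_B)/(1 + v_A v_B/c²) = (0.81 + 0.386)/(1 + 0.81×0.386) = 1.196/1.31266 = 0.91113; |u| = 0.91113c.
γ for this relative speed: γ = 1/√(1 − 0.830158) = 2.4265.
Craft A's interval is proper; time dilation gives Δt_B = γΔτ = 2.4265 × 5.97 days = 14.5 days.

14.5 days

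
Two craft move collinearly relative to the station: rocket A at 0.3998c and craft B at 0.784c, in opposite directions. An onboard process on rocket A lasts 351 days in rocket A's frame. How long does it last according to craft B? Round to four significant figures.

Speed of rocket A in craft B's frame: u = (v_A + v_B)/(1 + v_A v_B/c²) = (0.3998 + 0.784)/(1 + 0.3998×0.784) = 1.1838/1.3134432 = 0.9013; |u| = 0.9013c.
At |u| = 0.9013c, γ = (1 − 0.812342)^(−1/2) = 2.3084.
The clock on rocket A records proper time, so craft B measures Δt = γΔτ = 2.3084 × 351 = 810.2 days.

810.2 days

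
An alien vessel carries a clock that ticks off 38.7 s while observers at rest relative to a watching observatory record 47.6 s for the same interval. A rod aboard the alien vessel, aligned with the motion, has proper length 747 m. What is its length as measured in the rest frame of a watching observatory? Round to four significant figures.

607.3 m

The time-dilation ratio gives γ = 47.6/38.7 = 1.22997.
L = L₀/γ = 747/1.22997 = 607.3 m.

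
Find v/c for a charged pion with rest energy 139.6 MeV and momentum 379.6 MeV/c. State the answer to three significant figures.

pc/(mc²) = 379.6/139.6 = 2.7192 = βγ = β/√(1−β²).
So β² = x²/(1 + x²) with x = 2.7192: x² = 7.39405, β² = 7.39405/8.39405 = 0.880868, β = 0.939.

0.939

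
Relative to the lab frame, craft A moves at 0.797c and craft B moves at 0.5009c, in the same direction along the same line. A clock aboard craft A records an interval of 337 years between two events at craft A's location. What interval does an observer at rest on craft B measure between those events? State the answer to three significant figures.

387 years

Speed of craft A in craft B's frame: u = (v_A − v_B)/(1 − v_A v_B/c²) = (0.797 − 0.5009)/(1 − 0.797×0.5009) = 0.2961/0.6007827 = 0.49286; |u| = 0.49286c.
At |u| = 0.49286c, γ = (1 − 0.242911)^(−1/2) = 1.1493.
Craft A's interval is proper; time dilation gives Δt_B = γΔτ = 1.1493 × 337 years = 387 years.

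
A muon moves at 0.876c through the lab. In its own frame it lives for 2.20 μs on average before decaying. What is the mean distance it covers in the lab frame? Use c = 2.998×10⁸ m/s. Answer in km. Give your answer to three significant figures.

γ = 1/√(1 − β²) = 1/√(1 − 0.767376) = 1/√0.232624 = 1/0.482311 = 2.0734.
Lab-frame lifetime: Δt = γτ = 2.0734 × 2.20 μs = 4.5615 μs.
Distance: d = vΔt = 0.876 × 2.998×10⁸ m/s × 4.5615×10^-6 s = 1200 m = 1.20 km.

1.20 km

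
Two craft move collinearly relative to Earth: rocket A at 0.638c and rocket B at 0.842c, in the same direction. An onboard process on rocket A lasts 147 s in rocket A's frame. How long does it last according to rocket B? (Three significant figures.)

Speed of rocket A in rocket B's frame: u = (v_A − v_B)/(1 − v_A v_B/c²) = (0.638 − 0.842)/(1 − 0.638×0.842) = −0.204/0.462804 = −0.44079; |u| = 0.44079c.
γ for this relative speed: γ = 1/√(1 − 0.194296) = 1.1141.
Rocket A's interval is proper; time dilation gives Δt_B = γΔτ = 1.1141 × 147 s = 164 s.

164 s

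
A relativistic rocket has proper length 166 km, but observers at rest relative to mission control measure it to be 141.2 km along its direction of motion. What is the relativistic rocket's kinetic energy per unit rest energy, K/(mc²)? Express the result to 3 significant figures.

From L = L₀/γ: γ = 166/141.2 = 1.17564.
Since K = (γ−1)mc², K/(mc²) = 1.17564 − 1 = 0.176.

0.176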